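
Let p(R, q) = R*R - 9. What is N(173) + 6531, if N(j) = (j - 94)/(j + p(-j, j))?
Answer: 196537462/30093 ≈ 6531.0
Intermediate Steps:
p(R, q) = -9 + R**2 (p(R, q) = R**2 - 9 = -9 + R**2)
N(j) = (-94 + j)/(-9 + j + j**2) (N(j) = (j - 94)/(j + (-9 + (-j)**2)) = (-94 + j)/(j + (-9 + j**2)) = (-94 + j)/(-9 + j + j**2))
N(173) + 6531 = (-94 + 173)/(-9 + 173 + 173**2) + 6531 = 79/(-9 + 173 + 29929) + 6531 = 79/30093 + 6531 = 196537462/30093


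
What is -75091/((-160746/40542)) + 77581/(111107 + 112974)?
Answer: 113698511741418/6003354071 ≈ 18939.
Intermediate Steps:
-75091/((-160746/40542)) + 77581/(111107 + 112974) = -75091/((-160746*1/40542)) + 77581/224081 = -75091/(-26791/6757) + 77581*(1/224081) = -75091*(-6757/26791) + 77581/224081 = 507389887/26791 + 77581/224081 = 113698511741418/6003354071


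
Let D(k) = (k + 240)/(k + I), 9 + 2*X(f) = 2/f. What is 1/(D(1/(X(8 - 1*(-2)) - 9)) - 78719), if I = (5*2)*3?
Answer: -401/31563104 ≈ -1.2705e-5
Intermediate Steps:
I = 30 (I = 10*3 = 30)
X(f) = -9/2 + 1/f (X(f) = -9/2 + (2/f)/2 = -9/2 + 1/f)
D(k) = (240 + k)/(30 + k) (D(k) = (k + 240)/(k + 30) = (240 + k)/(30 + k))
1/(D(1/(X(8 - 1*(-2)) - 9)) - 78719) = 1/((240 + 1/((-9/2 + 1/(8 - 1*(-2))) - 9))/(30 + 1/((-9/2 + 1/(8 - 1*(-2))) - 9)) - 78719) = 1/((240 + 1/((-9/2 + 1/(8 + 2)) - 9))/(30 + 1/((-9/2 + 1/(8 + 2)) - 9)) - 78719) = 1/((240 + 1/((-9/2 + 1/10) - 9))/(30 + 1/((-9/2 + 1/10) - 9)) - 78719) = 1/((240 + 1/((-9/2 + ⅒) - 9))/(30 + 1/((-9/2 + ⅒) - 9)) - 78719) = 1/((240 + 1/(-22/5 - 9))/(30 + 1/(-22/5 - 9)) - 78719) = 1/((240 + 1/(-67/5))/(30 + 1/(-67/5)) - 78719) = 1/((240 - 5/67)/(30 - 5/67) - 78719) = 1/((16075/67)/(2005/67) - 78719) = 1/((67/2005)*(16075/67) - 78719) = 1/(3215/401 - 78719) = 1/(-31563104/401) = -401/31563104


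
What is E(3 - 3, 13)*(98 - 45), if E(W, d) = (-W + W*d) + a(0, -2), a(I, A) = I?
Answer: 0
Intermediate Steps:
E(W, d) = -W + W*d (E(W, d) = (-W + W*d) + 0 = -W + W*d)
E(3 - 3, 13)*(98 - 45) = ((3 - 3)*(-1 + 13))*(98 - 45) = (0*12)*53 = 0*53 = 0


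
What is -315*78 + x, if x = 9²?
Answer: -24489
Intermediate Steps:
x = 81
-315*78 + x = -315*78 + 81 = -24570 + 81 = -24489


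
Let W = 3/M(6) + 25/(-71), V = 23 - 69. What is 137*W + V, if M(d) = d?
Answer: -3655/142 ≈ -25.739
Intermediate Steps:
V = -46
W = 21/142 (W = 3/6 + 25/(-71) = 3*(1/6) + 25*(-1/71) = 1/2 - 25/71 = 21/142 ≈ 0.14789)
137*W + V = 137*(21/142) - 46 = 2877/142 - 46 = -3655/142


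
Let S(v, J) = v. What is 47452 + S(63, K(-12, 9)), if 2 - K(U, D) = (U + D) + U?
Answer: 47515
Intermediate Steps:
K(U, D) = 2 - D - 2*U (K(U, D) = 2 - ((U + D) + U) = 2 - ((D + U) + U) = 2 - (D + 2*U) = 2 + (-D - 2*U) = 2 - D - 2*U)
47452 + S(63, K(-12, 9)) = 47452 + 63 = 47515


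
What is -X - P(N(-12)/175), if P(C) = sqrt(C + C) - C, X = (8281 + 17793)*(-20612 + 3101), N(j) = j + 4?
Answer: 79901817442/175 - 4*I*sqrt(7)/35 ≈ 4.5658e+8 - 0.30237*I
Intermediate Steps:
N(j) = 4 + j
X = -456581814 (X = 26074*(-17511) = -456581814)
P(C) = -C + sqrt(2)*sqrt(C) (P(C) = sqrt(2*C) - C = sqrt(2)*sqrt(C) - C = -C + sqrt(2)*sqrt(C))
-X - P(N(-12)/175) = -1*(-456581814) - (-(4 - 12)/175 + sqrt(2)*sqrt((4 - 12)/175)) = 456581814 - (-(-8)/175 + sqrt(2)*sqrt(-8*1/175)) = 456581814 - (-1*(-8/175) + sqrt(2)*sqrt(-8/175)) = 456581814 - (8/175 + sqrt(2)*(2*I*sqrt(14)/35)) = 456581814 - (8/175 + 4*I*sqrt(7)/35) = 456581814 + (-8/175 - 4*I*sqrt(7)/35) = 79901817442/175 - 4*I*sqrt(7)/35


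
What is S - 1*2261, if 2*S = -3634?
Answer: -4078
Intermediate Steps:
S = -1817 (S = (1/2)*(-3634) = -1817)
S - 1*2261 = -1817 - 1*2261 = -1817 - 2261 = -4078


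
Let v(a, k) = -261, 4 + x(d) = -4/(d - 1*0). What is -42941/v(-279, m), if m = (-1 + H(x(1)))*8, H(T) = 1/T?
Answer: 42941/261 ≈ 164.52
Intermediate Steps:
x(d) = -4 - 4/d (x(d) = -4 - 4/(d - 1*0) = -4 - 4/(d + 0) = -4 - 4/d)
m = -9 (m = (-1 + 1/(-4 - 4/1))*8 = (-1 + 1/(-4 - 4*1))*8 = (-1 + 1/(-4 - 4))*8 = (-1 + 1/(-8))*8 = (-1 - ⅛)*8 = -9/8*8 = -9)
-42941/v(-279, m) = -42941/(-261) = -42941*(-1/261) = 42941/261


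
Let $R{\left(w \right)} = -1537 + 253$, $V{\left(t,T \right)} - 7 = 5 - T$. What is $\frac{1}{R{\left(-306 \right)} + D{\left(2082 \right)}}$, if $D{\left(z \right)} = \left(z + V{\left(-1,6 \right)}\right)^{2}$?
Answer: $\frac{1}{4358460} \approx 2.2944 \cdot 10^{-7}$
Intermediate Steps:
$V{\left(t,T \right)} = 12 - T$ ($V{\left(t,T \right)} = 7 - \left(-5 + T\right) = 12 - T$)
$R{\left(w \right)} = -1284$
$D{\left(z \right)} = \left(6 + z\right)^{2}$ ($D{\left(z \right)} = \left(z + \left(12 - 6\right)\right)^{2} = \left(z + 6\right)^{2} = \left(6 + z\right)^{2}$)
$\frac{1}{R{\left(-306 \right)} + D{\left(2082 \right)}} = \frac{1}{-1284 + \left(6 + 2082\right)^{2}} = \frac{1}{-1284 + 2088^{2}} = \frac{1}{-1284 + 4359744} = \frac{1}{4358460}$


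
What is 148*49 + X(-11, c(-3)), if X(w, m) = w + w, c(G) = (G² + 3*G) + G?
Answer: 7230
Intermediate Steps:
c(G) = G² + 4*G
X(w, m) = 2*w
148*49 + X(-11, c(-3)) = 148*49 + 2*(-11) = 7252 - 22 = 7230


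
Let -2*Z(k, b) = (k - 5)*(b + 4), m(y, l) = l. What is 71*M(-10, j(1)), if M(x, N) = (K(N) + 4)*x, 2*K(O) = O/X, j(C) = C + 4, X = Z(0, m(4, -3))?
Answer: -3550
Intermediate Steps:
Z(k, b) = -(-5 + k)*(4 + b)/2 (Z(k, b) = -(k - 5)*(b + 4)/2 = -(-5 + k)*(4 + b)/2)
X = 5/2 (X = 10 - 2*0 + (5/2)*(-3) - ½*(-3)*0 = 10 + 0 - 15/2 + 0 = 5/2 ≈ 2.5000)
j(C) = 4 + C
K(O) = O/5 (K(O) = (O/(5/2))/2 = (O*(⅖))/2 = (2*O/5)/2 = O/5)
M(x, N) = x*(4 + N/5) (M(x, N) = (N/5 + 4)*x = (4 + N/5)*x = x*(4 + N/5))
71*M(-10, j(1)) = 71*((⅕)*(-10)*(20 + (4 + 1))) = 71*((⅕)*(-10)*(20 + 5)) = 71*((⅕)*(-10)*25) = 71*(-50) = -3550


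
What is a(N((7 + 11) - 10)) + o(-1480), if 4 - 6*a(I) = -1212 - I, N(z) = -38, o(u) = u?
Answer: -3851/3 ≈ -1283.7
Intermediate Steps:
a(I) = 608/3 + I/6 (a(I) = ⅔ - (-1212 - I)/6 = ⅔ + (202 + I/6) = 608/3 + I/6)
a(N((7 + 11) - 10)) + o(-1480) = (608/3 + (⅙)*(-38)) - 1480 = (608/3 - 19/3) - 1480 = 589/3 - 1480 = -3851/3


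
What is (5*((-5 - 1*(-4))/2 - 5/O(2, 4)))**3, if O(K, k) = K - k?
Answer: 1000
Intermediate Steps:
(5*((-5 - 1*(-4))/2 - 5/O(2, 4)))**3 = (5*((-5 - 1*(-4))/2 - 5/(2 - 1*4)))**3 = (5*((-5 + 4)*(1/2) - 5/(2 - 4)))**3 = (5*(-1*1/2 - 5/(-2)))**3 = (5*(-1/2 - 5*(-1/2)))**3 = (5*(-1/2 + 5/2))**3 = (5*2)**3 = 10**3 = 1000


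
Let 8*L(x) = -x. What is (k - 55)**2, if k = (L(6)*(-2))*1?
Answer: 11449/4 ≈ 2862.3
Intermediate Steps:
L(x) = -x/8 (L(x) = (-x)/8 = -x/8)
k = 3/2 (k = (-1/8*6*(-2))*1 = -3/4*(-2)*1 = (3/2)*1 = 3/2 ≈ 1.5000)
(k - 55)**2 = (3/2 - 55)**2 = (-107/2)**2 = 11449/4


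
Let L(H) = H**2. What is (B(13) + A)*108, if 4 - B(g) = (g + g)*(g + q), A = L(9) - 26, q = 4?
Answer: -41364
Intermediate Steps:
A = 55 (A = 9**2 - 26 = 81 - 26 = 55)
B(g) = 4 - 2*g*(4 + g) (B(g) = 4 - (g + g)*(g + 4) = 4 - 2*g*(4 + g))
(B(13) + A)*108 = ((4 - 8*13 - 2*13**2) + 55)*108 = ((4 - 104 - 2*169) + 55)*108 = ((4 - 104 - 338) + 55)*108 = (-438 + 55)*108 = -383*108 = -41364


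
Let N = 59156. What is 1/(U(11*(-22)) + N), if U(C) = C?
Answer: 1/58914 ≈ 1.6974e-5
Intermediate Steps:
1/(U(11*(-22)) + N) = 1/(11*(-22) + 59156) = 1/(-242 + 59156) = 1/58914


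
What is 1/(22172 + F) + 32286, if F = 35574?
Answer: 1864387357/57746 ≈ 32286.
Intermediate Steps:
1/(22172 + F) + 32286 = 1/(22172 + 35574) + 32286 = 1/57746 + 32286 = 1864387357/57746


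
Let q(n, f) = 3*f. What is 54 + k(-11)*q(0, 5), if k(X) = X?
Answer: -111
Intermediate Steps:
54 + k(-11)*q(0, 5) = 54 - 33*5 = 54 - 11*15 = 54 - 165 = -111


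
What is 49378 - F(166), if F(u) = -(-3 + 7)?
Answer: 49382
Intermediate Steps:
F(u) = -4 (F(u) = -1*4 = -4)
49378 - F(166) = 49378 - 1*(-4) = 49378 + 4 = 49382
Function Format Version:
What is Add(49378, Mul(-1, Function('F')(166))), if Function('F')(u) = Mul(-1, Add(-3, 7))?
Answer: 49382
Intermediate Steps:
Function('F')(u) = -4 (Function('F')(u) = Mul(-1, 4) = -4)
Add(49378, Mul(-1, Function('F')(166))) = Add(49378, Mul(-1, -4)) = Add(49378, 4) = 49382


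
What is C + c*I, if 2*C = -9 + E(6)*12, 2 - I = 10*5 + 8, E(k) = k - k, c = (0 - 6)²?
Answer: -4041/2 ≈ -2020.5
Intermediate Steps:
c = 36 (c = (-6)² = 36)
E(k) = 0
I = -56 (I = 2 - (10*5 + 8) = 2 - (50 + 8) = 2 - 1*58 = 2 - 58 = -56)
C = -9/2 (C = (-9 + 0*12)/2 = (-9 + 0)/2 = (½)*(-9) = -9/2 ≈ -4.5000)
C + c*I = -9/2 + 36*(-56) = -9/2 - 2016 = -4041/2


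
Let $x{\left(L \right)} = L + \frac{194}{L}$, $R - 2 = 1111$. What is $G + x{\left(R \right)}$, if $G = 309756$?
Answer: $\frac{345997391}{1113} \approx 3.1087 \cdot 10^{5}$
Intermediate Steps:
$R = 1113$ ($R = 2 + 1111 = 1113$)
$G + x{\left(R \right)} = 309756 + \left(1113 + \frac{194}{1113}\right) = 309756 + \frac{1238963}{1113} = \frac{345997391}{1113}$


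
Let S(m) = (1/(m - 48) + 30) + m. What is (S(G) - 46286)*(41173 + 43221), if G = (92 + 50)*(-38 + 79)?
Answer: -9851561215255/2887 ≈ -3.4124e+9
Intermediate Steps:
G = 5822 (G = 142*41 = 5822)
S(m) = 30 + m + 1/(-48 + m) (S(m) = (1/(-48 + m) + 30) + m = (30 + 1/(-48 + m)) + m = 30 + m + 1/(-48 + m))
(S(G) - 46286)*(41173 + 43221) = ((-1439 + 5822² - 18*5822)/(-48 + 5822) - 46286)*(41173 + 43221) = ((-1439 + 33895684 - 104796)/5774 - 46286)*84394 = ((1/5774)*33789449 - 46286)*84394 = (33789449/5774 - 46286)*84394 = -233465915/5774*84394 = -9851561215255/2887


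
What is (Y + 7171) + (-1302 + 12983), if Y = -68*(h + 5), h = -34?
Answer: 20824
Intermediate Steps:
Y = 1972 (Y = -68*(-34 + 5) = -68*(-29) = 1972)
(Y + 7171) + (-1302 + 12983) = (1972 + 7171) + (-1302 + 12983) = 9143 + 11681 = 20824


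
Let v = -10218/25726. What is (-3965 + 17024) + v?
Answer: 167972808/12863 ≈ 13059.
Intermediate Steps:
v = -5109/12863 (v = -10218*1/25726 = -5109/12863 ≈ -0.39719)
(-3965 + 17024) + v = (-3965 + 17024) - 5109/12863 = 13059 - 5109/12863 = 167972808/12863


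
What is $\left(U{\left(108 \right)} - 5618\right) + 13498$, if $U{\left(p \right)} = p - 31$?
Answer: $7957$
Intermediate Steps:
$U{\left(p \right)} = -31 + p$
$\left(U{\left(108 \right)} - 5618\right) + 13498 = \left(\left(-31 + 108\right) - 5618\right) + 13498 = \left(77 - 5618\right) + 13498 = -5541 + 13498 = 7957$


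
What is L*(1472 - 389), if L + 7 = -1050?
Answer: -1144731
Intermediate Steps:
L = -1057 (L = -7 - 1050 = -1057)
L*(1472 - 389) = -1057*(1472 - 389) = -1057*1083 = -1144731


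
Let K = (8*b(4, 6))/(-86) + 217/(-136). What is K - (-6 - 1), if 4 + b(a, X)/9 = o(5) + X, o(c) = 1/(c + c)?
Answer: 106617/29240 ≈ 3.6463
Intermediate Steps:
o(c) = 1/(2*c)
b(a, X) = -351/10 + 9*X (b(a, X) = -36 + 9*((½)/5 + X) = -36 + 9*((½)*(⅕) + X) = -36 + 9*(⅒ + X) = -36 + (9/10 + 9*X) = -351/10 + 9*X)
K = -98063/29240 (K = (8*(-351/10 + 9*6))/(-86) + 217/(-136) = (8*(-351/10 + 54))*(-1/86) + 217*(-1/136) = (8*(189/10))*(-1/86) - 217/136 = (756/5)*(-1/86) - 217/136 = -378/215 - 217/136 = -98063/29240 ≈ -3.3537)
K - (-6 - 1) = -98063/29240 - (-6 - 1) = -98063/29240 - 1*(-7) = -98063/29240 + 7 = 106617/29240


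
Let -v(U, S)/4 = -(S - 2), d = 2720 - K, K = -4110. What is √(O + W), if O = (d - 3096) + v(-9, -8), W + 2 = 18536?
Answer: 2*√5557 ≈ 149.09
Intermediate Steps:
W = 18534 (W = -2 + 18536 = 18534)
d = 6830 (d = 2720 - 1*(-4110) = 2720 + 4110 = 6830)
v(U, S) = -8 + 4*S (v(U, S) = -(-4)*(S - 2) = -(-4)*(-2 + S) = -4*(2 - S) = -8 + 4*S)
O = 3694 (O = (6830 - 3096) + (-8 + 4*(-8)) = 3734 + (-8 - 32) = 3734 - 40 = 3694)
√(O + W) = √(3694 + 18534) = √22228 = 2*√5557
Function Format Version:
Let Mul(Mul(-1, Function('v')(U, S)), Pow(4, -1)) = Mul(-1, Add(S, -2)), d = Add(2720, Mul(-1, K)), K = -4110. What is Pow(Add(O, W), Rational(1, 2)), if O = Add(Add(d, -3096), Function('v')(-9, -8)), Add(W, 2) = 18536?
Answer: Mul(2, Pow(5557, Rational(1, 2))) ≈ 149.09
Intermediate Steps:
W = 18534 (W = Add(-2, 18536) = 18534)
d = 6830 (d = Add(2720, Mul(-1, -4110)) = Add(2720, 4110) = 6830)
Function('v')(U, S) = Add(-8, Mul(4, S)) (Function('v')(U, S) = Mul(-4, Mul(-1, Add(S, -2))) = Mul(-4, Mul(-1, Add(-2, S))) = Mul(-4, Add(2, Mul(-1, S))) = Add(-8, Mul(4, S)))
O = 3694 (O = Add(Add(6830, -3096), Add(-8, Mul(4, -8))) = Add(3734, Add(-8, -32)) = Add(3734, -40) = 3694)
Pow(Add(O, W), Rational(1, 2)) = Pow(Add(3694, 18534), Rational(1, 2)) = Pow(22228, Rational(1, 2)) = Mul(2, Pow(5557, Rational(1, 2)))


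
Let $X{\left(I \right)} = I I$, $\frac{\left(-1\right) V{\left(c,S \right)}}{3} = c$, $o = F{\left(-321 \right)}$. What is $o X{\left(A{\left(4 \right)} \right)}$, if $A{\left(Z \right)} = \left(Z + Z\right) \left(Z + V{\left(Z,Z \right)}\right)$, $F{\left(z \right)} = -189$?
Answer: $-774144$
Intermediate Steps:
$o = -189$
$V{\left(c,S \right)} = - 3 c$
$A{\left(Z \right)} = - 4 Z^{2}$ ($A{\left(Z \right)} = \left(Z + Z\right) \left(Z - 3 Z\right) = 2 Z \left(- 2 Z\right) = - 4 Z^{2}$)
$X{\left(I \right)} = I^{2}$
$o X{\left(A{\left(4 \right)} \right)} = - 189 \left(- 4 \cdot 4^{2}\right)^{2} = - 189 \left(\left(-4\right) 16\right)^{2} = - 189 \left(-64\right)^{2} = \left(-189\right) 4096 = -774144$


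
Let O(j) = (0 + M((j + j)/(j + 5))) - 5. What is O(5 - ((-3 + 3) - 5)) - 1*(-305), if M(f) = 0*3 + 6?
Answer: 306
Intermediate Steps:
M(f) = 6 (M(f) = 0 + 6 = 6)
O(j) = 1 (O(j) = (0 + 6) - 5 = 6 - 5 = 1)
O(5 - ((-3 + 3) - 5)) - 1*(-305) = 1 - 1*(-305) = 1 + 305 = 306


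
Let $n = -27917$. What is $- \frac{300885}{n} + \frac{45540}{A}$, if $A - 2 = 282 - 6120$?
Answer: $\frac{121156170}{40730903} \approx 2.9746$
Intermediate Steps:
$A = -5836$ ($A = 2 + \left(282 - 6120\right) = 2 - 5838 = -5836$)
$- \frac{300885}{n} + \frac{45540}{A} = - \frac{300885}{-27917} + \frac{45540}{-5836} = \left(-300885\right) \left(- \frac{1}{27917}\right) + 45540 \left(- \frac{1}{5836}\right) = \frac{300885}{27917} - \frac{11385}{1459} = \frac{121156170}{40730903}$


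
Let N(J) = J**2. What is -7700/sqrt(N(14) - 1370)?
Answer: 3850*I*sqrt(1174)/587 ≈ 224.73*I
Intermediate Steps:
-7700/sqrt(N(14) - 1370) = -7700/sqrt(14**2 - 1370) = -7700/sqrt(196 - 1370) = -7700*(-I*sqrt(1174)/1174) = -(-3850)*I*sqrt(1174)/587 = 3850*I*sqrt(1174)/587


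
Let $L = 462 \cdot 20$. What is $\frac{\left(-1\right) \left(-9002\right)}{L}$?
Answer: $\frac{643}{660} \approx 0.97424$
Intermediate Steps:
$L = 9240$
$\frac{\left(-1\right) \left(-9002\right)}{L} = \frac{\left(-1\right) \left(-9002\right)}{9240} = 9002 \cdot \frac{1}{9240} = \frac{643}{660}$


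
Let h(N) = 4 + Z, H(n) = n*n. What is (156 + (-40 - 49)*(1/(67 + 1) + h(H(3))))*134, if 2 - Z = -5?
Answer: -3755551/34 ≈ -1.1046e+5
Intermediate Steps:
Z = 7 (Z = 2 - 1*(-5) = 2 + 5 = 7)
H(n) = n²
h(N) = 11 (h(N) = 4 + 7 = 11)
(156 + (-40 - 49)*(1/(67 + 1) + h(H(3))))*134 = (156 + (-40 - 49)*(1/(67 + 1) + 11))*134 = (156 - 89*(1/68 + 11))*134 = (156 - 89*749/68)*134 = (156 - 66661/68)*134 = -56053/68*134 = -3755551/34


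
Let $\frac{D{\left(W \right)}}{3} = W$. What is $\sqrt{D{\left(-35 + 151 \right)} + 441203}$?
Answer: $\sqrt{441551} \approx 664.49$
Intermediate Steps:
$D{\left(W \right)} = 3 W$
$\sqrt{D{\left(-35 + 151 \right)} + 441203} = \sqrt{3 \left(-35 + 151\right) + 441203} = \sqrt{3 \cdot 116 + 441203} = \sqrt{348 + 441203} = \sqrt{441551}$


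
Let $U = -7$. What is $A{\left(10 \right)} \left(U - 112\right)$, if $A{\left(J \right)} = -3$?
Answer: $357$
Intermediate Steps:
$A{\left(10 \right)} \left(U - 112\right) = - 3 \left(-7 - 112\right) = \left(-3\right) \left(-119\right) = 357$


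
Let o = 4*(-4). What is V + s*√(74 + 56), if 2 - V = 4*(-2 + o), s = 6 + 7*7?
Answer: 74 + 55*√130 ≈ 701.10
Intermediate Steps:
s = 55 (s = 6 + 49 = 55)
o = -16
V = 74 (V = 2 - 4*(-2 - 16) = 2 - 4*(-18) = 2 - 1*(-72) = 2 + 72 = 74)
V + s*√(74 + 56) = 74 + 55*√(74 + 56) = 74 + 55*√130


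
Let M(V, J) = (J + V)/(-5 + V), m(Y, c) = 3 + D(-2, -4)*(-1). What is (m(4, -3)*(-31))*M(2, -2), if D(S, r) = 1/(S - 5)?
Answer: 0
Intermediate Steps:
D(S, r) = 1/(-5 + S)
m(Y, c) = 22/7 (m(Y, c) = 3 - 1/(-5 - 2) = 3 - 1/(-7) = 3 - ⅐*(-1) = 3 + ⅐ = 22/7)
M(V, J) = (J + V)/(-5 + V)
(m(4, -3)*(-31))*M(2, -2) = ((22/7)*(-31))*((-2 + 2)/(-5 + 2)) = -682*0/(7*(-3)) = -(-682)*0/21 = -682/7*0 = 0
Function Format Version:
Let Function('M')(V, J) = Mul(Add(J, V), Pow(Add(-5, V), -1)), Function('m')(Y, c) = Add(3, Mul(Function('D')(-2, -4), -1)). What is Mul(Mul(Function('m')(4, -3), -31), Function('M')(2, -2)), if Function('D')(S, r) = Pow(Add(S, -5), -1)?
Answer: 0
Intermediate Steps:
Function('D')(S, r) = Pow(Add(-5, S), -1)
Function('m')(Y, c) = Rational(22, 7) (Function('m')(Y, c) = Add(3, Mul(Pow(Add(-5, -2), -1), -1)) = Add(3, Mul(Pow(-7, -1), -1)) = Add(3, Mul(Rational(-1, 7), -1)) = Add(3, Rational(1, 7)) = Rational(22, 7))
Function('M')(V, J) = Mul(Pow(Add(-5, V), -1), Add(J, V))
Mul(Mul(Function('m')(4, -3), -31), Function('M')(2, -2)) = Mul(Mul(Rational(22, 7), -31), Mul(Pow(Add(-5, 2), -1), Add(-2, 2))) = Mul(Rational(-682, 7), Mul(Pow(-3, -1), 0)) = Mul(Rational(-682, 7), Mul(Rational(-1, 3), 0)) = Mul(Rational(-682, 7), 0) = 0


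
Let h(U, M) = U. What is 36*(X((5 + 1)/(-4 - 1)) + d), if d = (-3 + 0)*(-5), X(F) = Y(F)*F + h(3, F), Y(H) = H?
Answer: 17496/25 ≈ 699.84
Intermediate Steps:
X(F) = 3 + F**2 (X(F) = F*F + 3 = F**2 + 3 = 3 + F**2)
d = 15 (d = -3*(-5) = 15)
36*(X((5 + 1)/(-4 - 1)) + d) = 36*((3 + ((5 + 1)/(-4 - 1))**2) + 15) = 36*((3 + (6/(-5))**2) + 15) = 36*((3 + (6*(-1/5))**2) + 15) = 36*((3 + (-6/5)**2) + 15) = 36*((3 + 36/25) + 15) = 36*(111/25 + 15) = 36*(486/25) = 17496/25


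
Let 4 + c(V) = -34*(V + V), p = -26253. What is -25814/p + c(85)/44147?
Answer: 987763306/1158991191 ≈ 0.85226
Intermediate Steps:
c(V) = -4 - 68*V (c(V) = -4 - 34*(V + V) = -4 - 68*V)
-25814/p + c(85)/44147 = -25814/(-26253) + (-4 - 68*85)/44147 = -25814*(-1/26253) + (-4 - 5780)*(1/44147) = 25814/26253 - 5784*1/44147 = 25814/26253 - 5784/44147 = 987763306/1158991191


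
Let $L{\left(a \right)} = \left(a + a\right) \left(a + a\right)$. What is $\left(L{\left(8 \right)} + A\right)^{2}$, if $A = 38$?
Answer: $86436$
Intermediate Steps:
$L{\left(a \right)} = 4 a^{2}$ ($L{\left(a \right)} = 2 a 2 a = 4 a^{2}$)
$\left(L{\left(8 \right)} + A\right)^{2} = \left(4 \cdot 8^{2} + 38\right)^{2} = \left(4 \cdot 64 + 38\right)^{2} = \left(256 + 38\right)^{2} = 294^{2} = 86436$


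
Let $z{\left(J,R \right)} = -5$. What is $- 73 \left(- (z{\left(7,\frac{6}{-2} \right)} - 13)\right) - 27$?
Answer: $-1341$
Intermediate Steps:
$- 73 \left(- (z{\left(7,\frac{6}{-2} \right)} - 13)\right) - 27 = - 73 \left(- (-5 - 13)\right) - 27 = - 73 \left(\left(-1\right) \left(-18\right)\right) - 27 = \left(-73\right) 18 - 27 = -1314 - 27 = -1341$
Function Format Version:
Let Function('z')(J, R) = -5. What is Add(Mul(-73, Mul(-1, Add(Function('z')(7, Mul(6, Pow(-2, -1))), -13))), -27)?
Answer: -1341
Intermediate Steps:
Add(Mul(-73, Mul(-1, Add(Function('z')(7, Mul(6, Pow(-2, -1))), -13))), -27) = Add(Mul(-73, Mul(-1, Add(-5, -13))), -27) = Add(Mul(-73, Mul(-1, -18)), -27) = Add(Mul(-73, 18), -27) = Add(-1314, -27) = -1341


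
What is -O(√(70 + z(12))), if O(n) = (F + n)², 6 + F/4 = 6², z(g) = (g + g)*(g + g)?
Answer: -(120 + √646)² ≈ -21146.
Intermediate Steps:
z(g) = 4*g² (z(g) = (2*g)*(2*g) = 4*g²)
F = 120 (F = -24 + 4*6² = -24 + 4*36 = -24 + 144 = 120)
O(n) = (120 + n)²
-O(√(70 + z(12))) = -(120 + √(70 + 4*12²))² = -(120 + √(70 + 4*144))² = -(120 + √(70 + 576))² = -(120 + √646)²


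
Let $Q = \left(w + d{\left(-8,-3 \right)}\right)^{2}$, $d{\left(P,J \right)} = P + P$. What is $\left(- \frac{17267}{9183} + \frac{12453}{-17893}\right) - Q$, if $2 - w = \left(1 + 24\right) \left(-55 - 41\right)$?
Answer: $- \frac{935424674435654}{164311419} \approx -5.693 \cdot 10^{6}$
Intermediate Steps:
$w = 2402$ ($w = 2 - \left(1 + 24\right) \left(-55 - 41\right) = 2 - 25 \left(-96\right) = 2 - -2400 = 2 + 2400 = 2402$)
$d{\left(P,J \right)} = 2 P$
$Q = 5692996$ ($Q = \left(2402 + 2 \left(-8\right)\right)^{2} = \left(2402 - 16\right)^{2} = 2386^{2} = 5692996$)
$\left(- \frac{17267}{9183} + \frac{12453}{-17893}\right) - Q = \left(- \frac{17267}{9183} + \frac{12453}{-17893}\right) - 5692996 = \left(\left(-17267\right) \frac{1}{9183} + 12453 \left(- \frac{1}{17893}\right)\right) - 5692996 = \left(- \frac{17267}{9183} - \frac{12453}{17893}\right) - 5692996 = - \frac{423314330}{164311419} - 5692996 = - \frac{935424674435654}{164311419}$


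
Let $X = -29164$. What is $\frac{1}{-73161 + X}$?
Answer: $- \frac{1}{102325} \approx -9.7728 \cdot 10^{-6}$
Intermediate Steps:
$\frac{1}{-73161 + X} = \frac{1}{-73161 - 29164} = \frac{1}{-102325} = - \frac{1}{102325}$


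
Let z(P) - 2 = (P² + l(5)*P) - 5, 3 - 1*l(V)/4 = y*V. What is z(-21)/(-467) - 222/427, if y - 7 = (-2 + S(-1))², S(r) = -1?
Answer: -3052536/199409 ≈ -15.308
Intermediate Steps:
y = 16 (y = 7 + (-2 - 1)² = 7 + (-3)² = 7 + 9 = 16)
l(V) = 12 - 64*V
z(P) = -3 + P² - 308*P (z(P) = 2 + ((P² + (12 - 64*5)*P) - 5) = 2 + ((P² + (12 - 320)*P) - 5) = 2 + ((P² - 308*P) - 5) = 2 + (-5 + P² - 308*P) = -3 + P² - 308*P)
z(-21)/(-467) - 222/427 = (-3 + (-21)² - 308*(-21))/(-467) - 222/427 = (-3 + 441 + 6468)*(-1/467) - 222*1/427 = 6906*(-1/467) - 222/427 = -6906/467 - 222/427 = -3052536/199409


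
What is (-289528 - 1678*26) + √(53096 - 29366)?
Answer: -333156 + √23730 ≈ -3.3300e+5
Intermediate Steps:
(-289528 - 1678*26) + √(53096 - 29366) = (-289528 - 43628) + √23730 = -333156 + √23730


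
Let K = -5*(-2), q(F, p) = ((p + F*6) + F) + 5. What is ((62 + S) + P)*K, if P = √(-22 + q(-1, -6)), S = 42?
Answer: 1040 + 10*I*√30 ≈ 1040.0 + 54.772*I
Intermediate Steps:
q(F, p) = 5 + p + 7*F (q(F, p) = ((p + 6*F) + F) + 5 = (p + 7*F) + 5 = 5 + p + 7*F)
K = 10
P = I*√30 (P = √(-22 + (5 - 6 + 7*(-1))) = √(-22 + (5 - 6 - 7)) = √(-22 - 8) = √(-30) = I*√30 ≈ 5.4772*I)
((62 + S) + P)*K = ((62 + 42) + I*√30)*10 = (104 + I*√30)*10 = 1040 + 10*I*√30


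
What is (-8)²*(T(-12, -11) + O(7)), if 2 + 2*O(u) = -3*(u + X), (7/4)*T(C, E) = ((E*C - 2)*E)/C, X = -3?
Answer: 82112/21 ≈ 3910.1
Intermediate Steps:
T(C, E) = 4*E*(-2 + C*E)/(7*C) (T(C, E) = 4*(((E*C - 2)*E)/C)/7 = 4*(((C*E - 2)*E)/C)/7 = 4*(((-2 + C*E)*E)/C)/7 = 4*((E*(-2 + C*E))/C)/7 = 4*(E*(-2 + C*E)/C)/7 = 4*E*(-2 + C*E)/(7*C))
O(u) = 7/2 - 3*u/2 (O(u) = -1 + (-3*(u - 3))/2 = -1 + (-3*(-3 + u))/2 = -1 + (9 - 3*u)/2 = -1 + (9/2 - 3*u/2) = 7/2 - 3*u/2)
(-8)²*(T(-12, -11) + O(7)) = (-8)²*((4/7)*(-11)*(-2 - 12*(-11))/(-12) + (7/2 - 3/2*7)) = 64*((4/7)*(-11)*(-1/12)*(-2 + 132) + (7/2 - 21/2)) = 64*((4/7)*(-11)*(-1/12)*130 - 7) = 64*(1430/21 - 7) = 64*(1283/21) = 82112/21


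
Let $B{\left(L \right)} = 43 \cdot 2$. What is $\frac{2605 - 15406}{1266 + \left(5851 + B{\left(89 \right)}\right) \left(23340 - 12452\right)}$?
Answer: $- \frac{4267}{21547774} \approx -0.00019803$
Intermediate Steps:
$B{\left(L \right)} = 86$
$\frac{2605 - 15406}{1266 + \left(5851 + B{\left(89 \right)}\right) \left(23340 - 12452\right)} = \frac{2605 - 15406}{1266 + \left(5851 + 86\right) \left(23340 - 12452\right)} = - \frac{12801}{1266 + 5937 \cdot 10888} = - \frac{12801}{1266 + 64642056} = - \frac{12801}{64643322} = \left(-12801\right) \frac{1}{64643322} = - \frac{4267}{21547774}$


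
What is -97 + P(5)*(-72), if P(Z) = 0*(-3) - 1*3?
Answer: 119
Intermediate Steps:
P(Z) = -3 (P(Z) = 0 - 3 = -3)
-97 + P(5)*(-72) = -97 - 3*(-72) = -97 + 216 = 119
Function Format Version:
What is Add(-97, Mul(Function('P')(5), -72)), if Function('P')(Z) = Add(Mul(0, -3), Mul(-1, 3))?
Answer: 119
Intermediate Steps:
Function('P')(Z) = -3 (Function('P')(Z) = Add(0, -3) = -3)
Add(-97, Mul(Function('P')(5), -72)) = Add(-97, Mul(-3, -72)) = Add(-97, 216) = 119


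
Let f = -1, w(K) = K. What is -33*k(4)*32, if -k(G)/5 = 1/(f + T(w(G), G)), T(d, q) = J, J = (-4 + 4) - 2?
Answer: -1760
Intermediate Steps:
J = -2 (J = 0 - 2 = -2)
T(d, q) = -2
k(G) = 5/3 (k(G) = -5/(-1 - 2) = -5/(-3) = -5*(-1/3) = 5/3)
-33*k(4)*32 = -33*5/3*32 = -55*32 = -1760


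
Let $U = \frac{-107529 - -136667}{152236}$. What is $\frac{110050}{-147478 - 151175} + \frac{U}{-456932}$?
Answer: $- \frac{3827625885934357}{10387375322582328} \approx -0.36849$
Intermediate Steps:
$U = \frac{14569}{76118}$ ($U = \left(-107529 + 136667\right) \frac{1}{152236} = 29138 \cdot \frac{1}{152236} = \frac{14569}{76118} \approx 0.1914$)
$\frac{110050}{-147478 - 151175} + \frac{U}{-456932} = \frac{110050}{-147478 - 151175} + \frac{14569}{76118 \left(-456932\right)} = \frac{110050}{-147478 - 151175} + \frac{14569}{76118} \left(- \frac{1}{456932}\right) = \frac{110050}{-298653} - \frac{14569}{34780749976} = 110050 \left(- \frac{1}{298653}\right) - \frac{14569}{34780749976} = - \frac{110050}{298653} - \frac{14569}{34780749976} = - \frac{3827625885934357}{10387375322582328}$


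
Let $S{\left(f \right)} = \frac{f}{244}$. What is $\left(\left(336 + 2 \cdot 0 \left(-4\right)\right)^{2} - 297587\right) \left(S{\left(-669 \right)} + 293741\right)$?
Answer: $- \frac{13237198285285}{244} \approx -5.4251 \cdot 10^{10}$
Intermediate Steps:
$S{\left(f \right)} = \frac{f}{244}$ ($S{\left(f \right)} = f \frac{1}{244} = \frac{f}{244}$)
$\left(\left(336 + 2 \cdot 0 \left(-4\right)\right)^{2} - 297587\right) \left(S{\left(-669 \right)} + 293741\right) = \left(\left(336 + 2 \cdot 0 \left(-4\right)\right)^{2} - 297587\right) \left(\frac{1}{244} \left(-669\right) + 293741\right) = \left(\left(336 + 0 \left(-4\right)\right)^{2} - 297587\right) \left(- \frac{669}{244} + 293741\right) = \left(\left(336 + 0\right)^{2} - 297587\right) \frac{71672135}{244} = \left(336^{2} - 297587\right) \frac{71672135}{244} = \left(112896 - 297587\right) \frac{71672135}{244} = \left(-184691\right) \frac{71672135}{244} = - \frac{13237198285285}{244}$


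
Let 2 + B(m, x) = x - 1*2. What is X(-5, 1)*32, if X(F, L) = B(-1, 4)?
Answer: 0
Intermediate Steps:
B(m, x) = -4 + x (B(m, x) = -2 + (x - 1*2) = -2 + (x - 2) = -2 + (-2 + x) = -4 + x)
X(F, L) = 0 (X(F, L) = -4 + 4 = 0)
X(-5, 1)*32 = 0*32 = 0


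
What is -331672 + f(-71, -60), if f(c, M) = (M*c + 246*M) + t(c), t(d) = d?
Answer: -342243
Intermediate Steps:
f(c, M) = c + 246*M + M*c (f(c, M) = (M*c + 246*M) + c = (246*M + M*c) + c = c + 246*M + M*c)
-331672 + f(-71, -60) = -331672 + (-71 + 246*(-60) - 60*(-71)) = -331672 + (-71 - 14760 + 4260) = -331672 - 10571 = -342243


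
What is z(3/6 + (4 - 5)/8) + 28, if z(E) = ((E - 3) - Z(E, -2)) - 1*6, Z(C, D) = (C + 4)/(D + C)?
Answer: 2295/104 ≈ 22.067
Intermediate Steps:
Z(C, D) = (4 + C)/(C + D)
z(E) = -9 + E - (4 + E)/(-2 + E) (z(E) = ((E - 3) - (4 + E)/(E - 2)) - 1*6 = ((-3 + E) - (4 + E)/(-2 + E)) - 6 = (-3 + E - (4 + E)/(-2 + E)) - 6 = -9 + E - (4 + E)/(-2 + E))
z(3/6 + (4 - 5)/8) + 28 = (14 + (3/6 + (4 - 5)/8)² - 12*(3/6 + (4 - 5)/8))/(-2 + (3/6 + (4 - 5)/8)) + 28 = (14 + (3*(⅙) - 1*⅛)² - 12*(3*(⅙) - 1*⅛))/(-2 + (3*(⅙) - 1*⅛)) + 28 = (14 + (½ - ⅛)² - 12*(½ - ⅛))/(-2 + (½ - ⅛)) + 28 = (14 + (3/8)² - 12*3/8)/(-2 + 3/8) + 28 = (14 + 9/64 - 9/2)/(-13/8) + 28 = -8/13*617/64 + 28 = -617/104 + 28 = 2295/104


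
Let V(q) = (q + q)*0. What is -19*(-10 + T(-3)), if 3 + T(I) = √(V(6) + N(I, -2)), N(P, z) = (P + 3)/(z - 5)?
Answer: 0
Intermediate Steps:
N(P, z) = (3 + P)/(-5 + z)
V(q) = 0 (V(q) = (2*q)*0 = 0)
T(I) = -3 + √(-3/7 - I/7) (T(I) = -3 + √(0 + (3 + I)/(-5 - 2)) = -3 + √(0 + (3 + I)/(-7)) = -3 + √(0 - (3 + I)/7) = -3 + √(0 + (-3/7 - I/7)) = -3 + √(-3/7 - I/7))
-19*(-10 + T(-3)) = -19*(-10 + (-3 + √(-21 - 7*(-3))/7)) = -19*(-10 + (-3 + √(-21 + 21)/7)) = -19*(-10 + (-3 + √0/7)) = -19*(-10 + (-3 + (⅐)*0)) = -19*(-10 + (-3 + 0)) = -19*(-10 - 3) = -19*(-13) = 247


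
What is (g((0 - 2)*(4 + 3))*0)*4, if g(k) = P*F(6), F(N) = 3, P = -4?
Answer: 0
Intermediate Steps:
g(k) = -12 (g(k) = -4*3 = -12)
(g((0 - 2)*(4 + 3))*0)*4 = -12*0*4 = 0*4 = 0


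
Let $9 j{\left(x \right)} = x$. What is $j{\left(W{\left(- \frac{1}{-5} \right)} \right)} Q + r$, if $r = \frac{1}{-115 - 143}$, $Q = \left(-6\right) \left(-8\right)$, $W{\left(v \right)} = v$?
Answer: $\frac{457}{430} \approx 1.0628$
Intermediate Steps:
$Q = 48$
$r = - \frac{1}{258}$ ($r = \frac{1}{-258} = - \frac{1}{258} \approx -0.003876$)
$j{\left(x \right)} = \frac{x}{9}$
$j{\left(W{\left(- \frac{1}{-5} \right)} \right)} Q + r = \frac{\left(-1\right) \frac{1}{-5}}{9} \cdot 48 - \frac{1}{258} = \frac{\left(-1\right) \left(- \frac{1}{5}\right)}{9} \cdot 48 - \frac{1}{258} = \frac{1}{9} \cdot \frac{1}{5} \cdot 48 - \frac{1}{258} = \frac{1}{45} \cdot 48 - \frac{1}{258} = \frac{16}{15} - \frac{1}{258} = \frac{457}{430}$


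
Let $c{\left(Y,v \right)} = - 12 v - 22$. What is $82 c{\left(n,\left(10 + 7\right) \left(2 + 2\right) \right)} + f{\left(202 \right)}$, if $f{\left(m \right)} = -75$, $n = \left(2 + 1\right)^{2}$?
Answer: $-68791$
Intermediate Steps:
$n = 9$ ($n = 3^{2} = 9$)
$c{\left(Y,v \right)} = -22 - 12 v$
$82 c{\left(n,\left(10 + 7\right) \left(2 + 2\right) \right)} + f{\left(202 \right)} = 82 \left(-22 - 12 \left(10 + 7\right) \left(2 + 2\right)\right) - 75 = 82 \left(-22 - 12 \cdot 17 \cdot 4\right) - 75 = 82 \left(-22 - 816\right) - 75 = 82 \left(-838\right) - 75 = -68716 - 75 = -68791$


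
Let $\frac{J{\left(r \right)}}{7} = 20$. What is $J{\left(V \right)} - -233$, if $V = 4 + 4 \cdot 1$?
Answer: $373$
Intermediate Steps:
$V = 8$ ($V = 4 + 4 = 8$)
$J{\left(r \right)} = 140$ ($J{\left(r \right)} = 7 \cdot 20 = 140$)
$J{\left(V \right)} - -233 = 140 - -233 = 140 + 233 = 373$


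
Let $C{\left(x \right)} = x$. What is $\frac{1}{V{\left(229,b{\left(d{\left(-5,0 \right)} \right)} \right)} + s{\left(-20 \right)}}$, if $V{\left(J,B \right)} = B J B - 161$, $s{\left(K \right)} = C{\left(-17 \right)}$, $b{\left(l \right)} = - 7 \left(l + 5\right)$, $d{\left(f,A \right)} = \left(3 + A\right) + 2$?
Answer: $\frac{1}{1121922} \approx 8.9133 \cdot 10^{-7}$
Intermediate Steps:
$d{\left(f,A \right)} = 5 + A$
$b{\left(l \right)} = -35 - 7 l$ ($b{\left(l \right)} = - 7 \left(5 + l\right) = -35 - 7 l$)
$s{\left(K \right)} = -17$
$V{\left(J,B \right)} = -161 + J B^{2}$ ($V{\left(J,B \right)} = J B^{2} - 161 = -161 + J B^{2}$)
$\frac{1}{V{\left(229,b{\left(d{\left(-5,0 \right)} \right)} \right)} + s{\left(-20 \right)}} = \frac{1}{\left(-161 + 229 \left(-35 - 7 \left(5 + 0\right)\right)^{2}\right) - 17} = \frac{1}{\left(-161 + 229 \left(-35 - 35\right)^{2}\right) - 17} = \frac{1}{\left(-161 + 229 \left(-70\right)^{2}\right) - 17} = \frac{1}{\left(-161 + 229 \cdot 4900\right) - 17} = \frac{1}{\left(-161 + 1122100\right) - 17} = \frac{1}{1121939 - 17} = \frac{1}{1121922}$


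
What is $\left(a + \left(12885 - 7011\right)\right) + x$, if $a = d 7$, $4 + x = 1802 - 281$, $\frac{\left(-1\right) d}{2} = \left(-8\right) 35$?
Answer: $11311$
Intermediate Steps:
$d = 560$ ($d = - 2 \left(\left(-8\right) 35\right) = \left(-2\right) \left(-280\right) = 560$)
$x = 1517$ ($x = -4 + \left(1802 - 281\right) = -4 + 1521 = 1517$)
$a = 3920$ ($a = 560 \cdot 7 = 3920$)
$\left(a + \left(12885 - 7011\right)\right) + x = \left(3920 + \left(12885 - 7011\right)\right) + 1517 = \left(3920 + 5874\right) + 1517 = 9794 + 1517 = 11311$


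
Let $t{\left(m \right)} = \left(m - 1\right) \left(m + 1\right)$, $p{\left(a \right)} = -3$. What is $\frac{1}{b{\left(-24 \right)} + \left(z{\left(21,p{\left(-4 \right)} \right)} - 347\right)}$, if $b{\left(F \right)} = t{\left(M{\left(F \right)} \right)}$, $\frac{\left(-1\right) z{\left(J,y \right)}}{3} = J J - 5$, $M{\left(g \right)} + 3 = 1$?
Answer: $- \frac{1}{1652} \approx -0.00060533$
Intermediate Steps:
$M{\left(g \right)} = -2$ ($M{\left(g \right)} = -3 + 1 = -2$)
$t{\left(m \right)} = \left(1 + m\right) \left(-1 + m\right)$ ($t{\left(m \right)} = \left(-1 + m\right) \left(1 + m\right) = \left(1 + m\right) \left(-1 + m\right)$)
$z{\left(J,y \right)} = 15 - 3 J^{2}$ ($z{\left(J,y \right)} = - 3 \left(J J - 5\right) = - 3 \left(J^{2} - 5\right) = - 3 \left(-5 + J^{2}\right) = 15 - 3 J^{2}$)
$b{\left(F \right)} = 3$ ($b{\left(F \right)} = -1 + \left(-2\right)^{2} = -1 + 4 = 3$)
$\frac{1}{b{\left(-24 \right)} + \left(z{\left(21,p{\left(-4 \right)} \right)} - 347\right)} = \frac{1}{3 + \left(\left(15 - 3 \cdot 21^{2}\right) - 347\right)} = \frac{1}{3 + \left(\left(15 - 1323\right) - 347\right)} = \frac{1}{3 - 1655} = \frac{1}{-1652} = - \frac{1}{1652}$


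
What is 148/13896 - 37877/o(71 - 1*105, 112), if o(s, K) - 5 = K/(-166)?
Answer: -10921516651/1247166 ≈ -8757.1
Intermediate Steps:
o(s, K) = 5 - K/166 (o(s, K) = 5 + K/(-166) = 5 + K*(-1/166) = 5 - K/166)
148/13896 - 37877/o(71 - 1*105, 112) = 148/13896 - 37877/(5 - 1/166*112) = 148*(1/13896) - 37877/(5 - 56/83) = 37/3474 - 37877/359/83 = 37/3474 - 37877*83/359 = 37/3474 - 3143791/359 = -10921516651/1247166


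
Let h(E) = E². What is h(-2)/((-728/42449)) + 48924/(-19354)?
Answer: -415231057/1761214 ≈ -235.76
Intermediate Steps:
h(-2)/((-728/42449)) + 48924/(-19354) = (-2)²/((-728/42449)) + 48924/(-19354) = 4/((-728*1/42449)) + 48924*(-1/19354) = 4/(-728/42449) - 24462/9677 = 4*(-42449/728) - 24462/9677 = -42449/182 - 24462/9677 = -415231057/1761214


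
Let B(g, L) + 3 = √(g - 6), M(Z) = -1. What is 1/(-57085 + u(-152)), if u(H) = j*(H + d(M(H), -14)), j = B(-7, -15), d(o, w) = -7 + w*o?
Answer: I/(5*(-11330*I + 29*√13)) ≈ -1.7651e-5 + 1.6289e-7*I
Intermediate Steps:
d(o, w) = -7 + o*w
B(g, L) = -3 + √(-6 + g) (B(g, L) = -3 + √(g - 6) = -3 + √(-6 + g))
j = -3 + I*√13 (j = -3 + √(-6 - 7) = -3 + √(-13) = -3 + I*√13 ≈ -3.0 + 3.6056*I)
u(H) = (-3 + I*√13)*(7 + H) (u(H) = (-3 + I*√13)*(H + (-7 - 1*(-14))) = (-3 + I*√13)*(H + (-7 + 14)) = (-3 + I*√13)*(H + 7) = (-3 + I*√13)*(7 + H))
1/(-57085 + u(-152)) = 1/(-57085 - (3 - I*√13)*(7 - 152)) = 1/(-57085 - 1*(3 - I*√13)*(-145)) = 1/(-57085 + (435 - 145*I*√13)) = 1/(-56650 - 145*I*√13)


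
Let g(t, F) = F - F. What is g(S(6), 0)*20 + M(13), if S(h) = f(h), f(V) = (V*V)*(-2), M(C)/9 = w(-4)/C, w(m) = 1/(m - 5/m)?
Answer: -36/143 ≈ -0.25175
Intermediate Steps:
M(C) = -36/(11*C) (M(C) = 9*((-4/(-5 + (-4)²))/C) = 9*((-4/(-5 + 16))/C) = 9*((-4/11)/C) = 9*((-4*1/11)/C) = 9*(-4/(11*C)) = -36/(11*C))
f(V) = -2*V² (f(V) = V²*(-2) = -2*V²)
S(h) = -2*h²
g(t, F) = 0
g(S(6), 0)*20 + M(13) = 0*20 - 36/11/13 = 0 - 36/11*1/13 = 0 - 36/143 = -36/143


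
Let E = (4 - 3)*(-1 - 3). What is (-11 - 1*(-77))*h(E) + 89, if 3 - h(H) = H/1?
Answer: 551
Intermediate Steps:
E = -4 (E = 1*(-4) = -4)
h(H) = 3 - H (h(H) = 3 - H/1 = 3 - H)
(-11 - 1*(-77))*h(E) + 89 = (-11 - 1*(-77))*(3 - 1*(-4)) + 89 = (-11 + 77)*(3 + 4) + 89 = 66*7 + 89 = 462 + 89 = 551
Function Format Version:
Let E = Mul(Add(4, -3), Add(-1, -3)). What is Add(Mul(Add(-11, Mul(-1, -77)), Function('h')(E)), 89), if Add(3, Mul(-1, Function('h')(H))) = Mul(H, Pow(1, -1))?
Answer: 551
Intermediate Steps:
E = -4 (E = Mul(1, -4) = -4)
Function('h')(H) = Add(3, Mul(-1, H)) (Function('h')(H) = Add(3, Mul(-1, Mul(H, Pow(1, -1)))) = Add(3, Mul(-1, Mul(H, 1))) = Add(3, Mul(-1, H)))
Add(Mul(Add(-11, Mul(-1, -77)), Function('h')(E)), 89) = Add(Mul(Add(-11, Mul(-1, -77)), Add(3, Mul(-1, -4))), 89) = Add(Mul(Add(-11, 77), Add(3, 4)), 89) = Add(Mul(66, 7), 89) = Add(462, 89) = 551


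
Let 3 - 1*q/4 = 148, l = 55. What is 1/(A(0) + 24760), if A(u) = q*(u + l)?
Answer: -1/7140 ≈ -0.00014006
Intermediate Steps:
q = -580 (q = 12 - 4*148 = 12 - 592 = -580)
A(u) = -31900 - 580*u (A(u) = -580*(u + 55) = -580*(55 + u) = -31900 - 580*u)
1/(A(0) + 24760) = 1/((-31900 - 580*0) + 24760) = 1/((-31900 + 0) + 24760) = 1/(-31900 + 24760) = 1/(-7140) = -1/7140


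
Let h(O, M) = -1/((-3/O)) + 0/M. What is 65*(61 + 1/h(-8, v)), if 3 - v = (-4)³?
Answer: 31525/8 ≈ 3940.6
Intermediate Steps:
v = 67 (v = 3 - 1*(-4)³ = 3 - 1*(-64) = 3 + 64 = 67)
h(O, M) = O/3 (h(O, M) = -(-1)*O/3 + 0 = O/3 + 0 = O/3)
65*(61 + 1/h(-8, v)) = 65*(61 + 1/((⅓)*(-8))) = 65*(61 + 1/(-8/3)) = 65*(61 - 3/8) = 65*(485/8) = 31525/8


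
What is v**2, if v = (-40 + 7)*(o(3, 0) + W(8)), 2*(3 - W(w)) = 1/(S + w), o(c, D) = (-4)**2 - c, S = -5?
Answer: 1092025/4 ≈ 2.7301e+5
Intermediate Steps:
o(c, D) = 16 - c
W(w) = 3 - 1/(2*(-5 + w))
v = -1045/2 (v = (-40 + 7)*((16 - 1*3) + (-31 + 6*8)/(2*(-5 + 8))) = -33*((16 - 3) + (1/2)*(-31 + 48)/3) = -33*(13 + (1/2)*(1/3)*17) = -33*(13 + 17/6) = -33*95/6 = -1045/2 ≈ -522.50)
v**2 = (-1045/2)**2 = 1092025/4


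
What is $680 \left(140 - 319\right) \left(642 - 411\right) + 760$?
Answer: $-28116560$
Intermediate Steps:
$680 \left(140 - 319\right) \left(642 - 411\right) + 760 = 680 \left(\left(-179\right) 231\right) + 760 = 680 \left(-41349\right) + 760 = -28117320 + 760 = -28116560$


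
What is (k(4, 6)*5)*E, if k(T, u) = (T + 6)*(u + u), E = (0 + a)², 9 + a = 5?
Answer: 9600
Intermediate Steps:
a = -4 (a = -9 + 5 = -4)
E = 16 (E = (0 - 4)² = (-4)² = 16)
k(T, u) = 2*u*(6 + T) (k(T, u) = (6 + T)*(2*u) = 2*u*(6 + T))
(k(4, 6)*5)*E = ((2*6*(6 + 4))*5)*16 = ((2*6*10)*5)*16 = (120*5)*16 = 600*16 = 9600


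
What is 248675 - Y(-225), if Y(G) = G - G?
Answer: 248675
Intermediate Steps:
Y(G) = 0
248675 - Y(-225) = 248675 - 1*0 = 248675 + 0 = 248675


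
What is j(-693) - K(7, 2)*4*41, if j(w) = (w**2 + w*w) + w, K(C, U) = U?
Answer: 959477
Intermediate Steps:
j(w) = w + 2*w**2 (j(w) = (w**2 + w**2) + w = 2*w**2 + w = w + 2*w**2)
j(-693) - K(7, 2)*4*41 = -693*(1 + 2*(-693)) - 2*4*41 = -693*(1 - 1386) - 8*41 = -693*(-1385) - 1*328 = 959805 - 328 = 959477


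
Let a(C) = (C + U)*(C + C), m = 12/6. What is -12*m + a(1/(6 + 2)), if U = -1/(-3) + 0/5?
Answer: -2293/96 ≈ -23.885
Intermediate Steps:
U = ⅓ (U = -1*(-⅓) + 0*(⅕) = ⅓ + 0 = ⅓ ≈ 0.33333)
m = 2 (m = 12*(⅙) = 2)
a(C) = 2*C*(⅓ + C) (a(C) = (C + ⅓)*(C + C) = (⅓ + C)*(2*C) = 2*C*(⅓ + C))
-12*m + a(1/(6 + 2)) = -12*2 + 2*(1 + 3/(6 + 2))/(3*(6 + 2)) = -24 + (⅔)*(1 + 3/8)/8 = -24 + (⅔)*(⅛)*(1 + 3*(⅛)) = -24 + (⅔)*(⅛)*(1 + 3/8) = -24 + (⅔)*(⅛)*(11/8) = -24 + 11/96 = -2293/96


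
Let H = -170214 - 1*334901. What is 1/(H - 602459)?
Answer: -1/1107574 ≈ -9.0287e-7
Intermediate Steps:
H = -505115 (H = -170214 - 334901 = -505115)
1/(H - 602459) = 1/(-505115 - 602459) = 1/(-1107574) = -1/1107574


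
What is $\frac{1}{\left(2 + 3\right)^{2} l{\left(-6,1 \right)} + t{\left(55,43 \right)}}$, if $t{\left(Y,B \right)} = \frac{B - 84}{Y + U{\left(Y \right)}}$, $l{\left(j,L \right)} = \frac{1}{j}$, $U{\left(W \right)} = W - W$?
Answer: $- \frac{330}{1621} \approx -0.20358$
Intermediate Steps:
$U{\left(W \right)} = 0$
$t{\left(Y,B \right)} = \frac{-84 + B}{Y}$ ($t{\left(Y,B \right)} = \frac{B - 84}{Y + 0} = \frac{-84 + B}{Y}$)
$\frac{1}{\left(2 + 3\right)^{2} l{\left(-6,1 \right)} + t{\left(55,43 \right)}} = \frac{1}{\frac{\left(2 + 3\right)^{2}}{-6} + \frac{-84 + 43}{55}} = \frac{1}{5^{2} \left(- \frac{1}{6}\right) + \frac{1}{55} \left(-41\right)} = \frac{1}{25 \left(- \frac{1}{6}\right) - \frac{41}{55}} = \frac{1}{- \frac{25}{6} - \frac{41}{55}} = \frac{1}{- \frac{1621}{330}} = - \frac{330}{1621}$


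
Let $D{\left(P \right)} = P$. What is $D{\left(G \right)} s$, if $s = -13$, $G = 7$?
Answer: $-91$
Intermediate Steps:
$D{\left(G \right)} s = 7 \left(-13\right) = -91$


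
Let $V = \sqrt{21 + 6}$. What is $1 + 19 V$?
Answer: $1 + 57 \sqrt{3} \approx 99.727$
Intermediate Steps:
$V = 3 \sqrt{3}$ ($V = \sqrt{27} = 3 \sqrt{3} \approx 5.1962$)
$1 + 19 V = 1 + 19 \cdot 3 \sqrt{3} = 1 + 57 \sqrt{3}$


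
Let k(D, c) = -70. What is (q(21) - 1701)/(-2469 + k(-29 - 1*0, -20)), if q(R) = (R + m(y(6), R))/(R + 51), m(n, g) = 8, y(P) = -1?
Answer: 122443/182808 ≈ 0.66979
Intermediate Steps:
q(R) = (8 + R)/(51 + R) (q(R) = (R + 8)/(R + 51) = (8 + R)/(51 + R))
(q(21) - 1701)/(-2469 + k(-29 - 1*0, -20)) = ((8 + 21)/(51 + 21) - 1701)/(-2469 - 70) = (29/72 - 1701)/(-2539) = ((1/72)*29 - 1701)*(-1/2539) = (29/72 - 1701)*(-1/2539) = -122443/72*(-1/2539) = 122443/182808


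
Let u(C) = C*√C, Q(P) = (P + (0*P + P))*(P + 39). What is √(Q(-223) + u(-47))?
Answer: √(82064 - 47*I*√47) ≈ 286.47 - 0.5624*I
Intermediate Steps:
Q(P) = 2*P*(39 + P) (Q(P) = (P + (0 + P))*(39 + P) = (P + P)*(39 + P) = (2*P)*(39 + P) = 2*P*(39 + P))
u(C) = C^(3/2)
√(Q(-223) + u(-47)) = √(2*(-223)*(39 - 223) + (-47)^(3/2)) = √(2*(-223)*(-184) - 47*I*√47) = √(82064 - 47*I*√47)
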